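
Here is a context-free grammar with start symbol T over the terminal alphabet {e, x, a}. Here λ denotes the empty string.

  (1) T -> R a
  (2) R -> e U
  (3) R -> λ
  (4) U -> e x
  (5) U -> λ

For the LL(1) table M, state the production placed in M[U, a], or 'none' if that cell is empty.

FIRST(R) = {λ, e}
FIRST(U) = {λ, e}
FIRST(T) = {a, e}  (via R a)
FOLLOW(T) includes $ since T is the start symbol.
FOLLOW(R): in T->R a, R is followed by a with FIRST {a}. Thus FOLLOW(R) = {a}.
FOLLOW(U): in R->e U, the suffix after U is empty, so FOLLOW(U) ⊇ FOLLOW(R) = {a}. Thus FOLLOW(U) = {a}.
For U -> e x: FIRST(e x) = {e}, so it goes in M[U, t] for t ∈ {e}.
For U -> λ: FIRST(λ) = {λ}, so it goes in M[U, t] for t ∈ {}; since λ ∈ FIRST, also for every t ∈ FOLLOW(U) = {a}.

U -> λ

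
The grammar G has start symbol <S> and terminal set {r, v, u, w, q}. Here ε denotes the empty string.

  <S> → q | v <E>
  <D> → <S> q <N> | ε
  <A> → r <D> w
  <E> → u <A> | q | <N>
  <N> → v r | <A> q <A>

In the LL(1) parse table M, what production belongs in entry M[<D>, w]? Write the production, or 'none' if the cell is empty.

FIRST(<S>): from <S>→q we get {q}; from <S>→v <E> we get {v}. So FIRST(<S>) = {q, v}.
FIRST(<A>): from <A>→r <D> w we get {r}. So FIRST(<A>) = {r}.
FIRST(<D>): from <D>→<S> q <N> we get {q, v}; from <D>→ε we get {ε}. So FIRST(<D>) = {ε, q, v}.
FIRST(<N>): from <N>→v r we get {v}; from <N>→<A> q <A> we get {r}. So FIRST(<N>) = {r, v}.
FIRST(<E>): from <E>→u <A> we get {u}; from <E>→q we get {q}; from <E>→<N> we get {r, v}. So FIRST(<E>) = {q, r, u, v}.
FOLLOW(<S>) includes $ since <S> is the start symbol.
FOLLOW(<D>): in <A>→r <D> w, <D> is followed by w with FIRST {w}. Thus FOLLOW(<D>) = {w}.
For <D> → <S> q <N>: FIRST(<S> q <N>) = {q, v}, so it goes in M[<D>, t] for t ∈ {q, v}.
For <D> → ε: FIRST(ε) = {ε}, so it goes in M[<D>, t] for t ∈ {}; since ε ∈ FIRST, also for every t ∈ FOLLOW(<D>) = {w}.

<D> → ε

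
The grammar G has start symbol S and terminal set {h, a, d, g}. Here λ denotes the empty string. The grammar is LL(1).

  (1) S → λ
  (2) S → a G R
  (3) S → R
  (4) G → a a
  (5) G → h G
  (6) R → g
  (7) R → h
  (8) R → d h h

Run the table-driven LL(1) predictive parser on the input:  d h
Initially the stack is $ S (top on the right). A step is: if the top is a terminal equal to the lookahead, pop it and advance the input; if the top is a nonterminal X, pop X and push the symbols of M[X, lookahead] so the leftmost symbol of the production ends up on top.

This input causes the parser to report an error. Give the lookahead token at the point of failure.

$

     Stack    Input  Action
  1  $ S      d h $  expand S → R
  2  $ R      d h $  expand R → d h h
  3  $ h h d  d h $  match d
  4  $ h h    h $    match h
  5  $ h      $      error: top is terminal h but lookahead is $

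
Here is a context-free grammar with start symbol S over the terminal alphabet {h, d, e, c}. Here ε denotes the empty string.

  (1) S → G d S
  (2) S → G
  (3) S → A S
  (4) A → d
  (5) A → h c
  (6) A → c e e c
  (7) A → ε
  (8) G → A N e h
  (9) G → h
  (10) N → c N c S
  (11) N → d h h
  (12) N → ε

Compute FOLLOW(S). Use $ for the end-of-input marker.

FIRST(A): from A→d we get {d}; from A→h c we get {h}; from A→c e e c we get {c}; from A→ε we get {ε}. So FIRST(A) = {ε, c, d, h}.
FIRST(N): from N→c N c S we get {c}; from N→d h h we get {d}; from N→ε we get {ε}. So FIRST(N) = {ε, c, d}.
FIRST(G): from G→A N e h we get {c, d, e, h}; from G→h we get {h}. So FIRST(G) = {c, d, e, h}.
FIRST(S): from S→G d S we get {c, d, e, h}; from S→G we get {c, d, e, h}; from S→A S we get {c, d, e, h}. So FIRST(S) = {c, d, e, h}.
FOLLOW(S) includes $ since S is the start symbol.
FOLLOW(A): in S→A S, A is followed by S with FIRST {c, d, e, h}; in G→A N e h, A is followed by N e h with FIRST {c, d, e}. Thus FOLLOW(A) = {c, d, e, h}.
FOLLOW(N): in G→A N e h, N is followed by e h with FIRST {e}; in N→c N c S, N is followed by c S with FIRST {c}. Thus FOLLOW(N) = {c, e}.
FOLLOW(S): in S→G d S, the suffix after S is empty (adds nothing new); in S→A S, the suffix after S is empty (adds nothing new); in N→c N c S, the suffix after S is empty, so FOLLOW(S) ⊇ FOLLOW(N) = {c, e}. Thus FOLLOW(S) = {$, c, e}.
FOLLOW(G): in S→G d S, G is followed by d S with FIRST {d}; in S→G, the suffix after G is empty, so FOLLOW(G) ⊇ FOLLOW(S) = {$, c, e}. Thus FOLLOW(G) = {$, c, d, e}.

{$, c, e}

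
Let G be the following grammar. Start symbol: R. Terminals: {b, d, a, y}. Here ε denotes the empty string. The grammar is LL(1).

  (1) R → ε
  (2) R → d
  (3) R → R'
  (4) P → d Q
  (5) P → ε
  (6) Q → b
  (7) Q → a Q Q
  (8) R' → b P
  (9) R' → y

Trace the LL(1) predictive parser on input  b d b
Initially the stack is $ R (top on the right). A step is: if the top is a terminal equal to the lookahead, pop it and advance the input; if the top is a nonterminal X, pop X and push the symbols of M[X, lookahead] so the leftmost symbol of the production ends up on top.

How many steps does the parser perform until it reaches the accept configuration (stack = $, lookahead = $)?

     Stack  Input    Action
  1  $ R    b d b $  expand R → R'
  2  $ R'   b d b $  expand R' → b P
  3  $ P b  b d b $  match b
  4  $ P    d b $    expand P → d Q
  5  $ Q d  d b $    match d
  6  $ Q    b $      expand Q → b
  7  $ b    b $      match b
Accept reached after 7 steps.

7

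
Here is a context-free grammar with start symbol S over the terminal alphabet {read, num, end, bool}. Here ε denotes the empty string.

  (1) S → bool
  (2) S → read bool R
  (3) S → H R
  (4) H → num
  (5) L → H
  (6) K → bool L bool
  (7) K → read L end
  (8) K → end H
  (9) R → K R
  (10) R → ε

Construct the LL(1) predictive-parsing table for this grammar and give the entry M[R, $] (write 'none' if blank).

R → ε

FIRST(H) = {num}
FIRST(K) = {bool, end, read}
FIRST(S) = {bool, num, read}  (via H R)
FIRST(L) = {num}  (via H)
FIRST(R) = {ε, bool, end, read}  (via K R)
FOLLOW(S) includes $ since S is the start symbol.
FOLLOW(S): S appears on no right-hand side. Thus FOLLOW(S) = {$}.
FOLLOW(R): in S→read bool R, the suffix after R is empty, so FOLLOW(R) ⊇ FOLLOW(S) = {$}; in S→H R, the suffix after R is empty, so FOLLOW(R) ⊇ FOLLOW(S) = {$}; in R→K R, the suffix after R is empty (adds nothing new). Thus FOLLOW(R) = {$}.
For R → K R: FIRST(K R) = {bool, end, read}, so it goes in M[R, t] for t ∈ {bool, end, read}.
For R → ε: FIRST(ε) = {ε}, so it goes in M[R, t] for t ∈ {}; since ε ∈ FIRST, also for every t ∈ FOLLOW(R) = {$}.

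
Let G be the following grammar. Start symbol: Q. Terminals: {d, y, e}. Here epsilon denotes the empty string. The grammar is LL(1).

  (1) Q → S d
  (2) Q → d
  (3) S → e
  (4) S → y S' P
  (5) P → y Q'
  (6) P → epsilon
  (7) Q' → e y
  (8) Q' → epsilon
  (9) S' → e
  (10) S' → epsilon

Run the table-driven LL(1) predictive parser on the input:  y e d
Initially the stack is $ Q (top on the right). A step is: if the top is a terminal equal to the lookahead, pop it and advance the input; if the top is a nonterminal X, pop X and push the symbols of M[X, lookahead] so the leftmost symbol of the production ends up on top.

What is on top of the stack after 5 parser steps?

P

step 1: stack=$ Q  input=y e d $  — expand Q → S d
step 2: stack=$ d S  input=y e d $  — expand S → y S' P
step 3: stack=$ d P S' y  input=y e d $  — match y
step 4: stack=$ d P S'  input=e d $  — expand S' → e
step 5: stack=$ d P e  input=e d $  — match e
Stack after step 5: $ d P (top = P).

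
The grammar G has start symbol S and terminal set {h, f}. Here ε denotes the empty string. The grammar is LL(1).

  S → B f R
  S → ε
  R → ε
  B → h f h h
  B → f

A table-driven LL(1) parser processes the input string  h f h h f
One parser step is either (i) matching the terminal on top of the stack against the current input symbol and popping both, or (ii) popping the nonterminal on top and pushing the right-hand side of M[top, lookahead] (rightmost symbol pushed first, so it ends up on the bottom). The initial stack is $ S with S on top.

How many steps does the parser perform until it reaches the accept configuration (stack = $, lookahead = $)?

8

step 1: stack=$ S  input=h f h h f $  — expand S → B f R
step 2: stack=$ R f B  input=h f h h f $  — expand B → h f h h
step 3: stack=$ R f h h f h  input=h f h h f $  — match h
step 4: stack=$ R f h h f  input=f h h f $  — match f
step 5: stack=$ R f h h  input=h h f $  — match h
step 6: stack=$ R f h  input=h f $  — match h
step 7: stack=$ R f  input=f $  — match f
step 8: stack=$ R  input=$  — expand R → ε
Accept reached after 8 steps.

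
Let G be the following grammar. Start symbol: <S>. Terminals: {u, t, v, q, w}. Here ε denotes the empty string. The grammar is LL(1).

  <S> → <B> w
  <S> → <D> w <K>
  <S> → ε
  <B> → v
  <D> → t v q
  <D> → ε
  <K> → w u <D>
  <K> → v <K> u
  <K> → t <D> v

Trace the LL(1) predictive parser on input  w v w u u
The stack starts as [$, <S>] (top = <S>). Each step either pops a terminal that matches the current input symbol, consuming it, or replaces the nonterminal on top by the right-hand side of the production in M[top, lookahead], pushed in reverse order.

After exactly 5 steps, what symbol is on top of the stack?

<K>

step 1: stack=$ <S>  input=w v w u u $  — expand <S> → <D> w <K>
step 2: stack=$ <K> w <D>  input=w v w u u $  — expand <D> → ε
step 3: stack=$ <K> w  input=w v w u u $  — match w
step 4: stack=$ <K>  input=v w u u $  — expand <K> → v <K> u
step 5: stack=$ u <K> v  input=v w u u $  — match v
Stack after step 5: $ u <K> (top = <K>).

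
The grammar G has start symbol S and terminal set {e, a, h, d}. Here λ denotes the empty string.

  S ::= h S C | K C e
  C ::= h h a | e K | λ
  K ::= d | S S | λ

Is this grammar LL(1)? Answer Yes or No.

No

FIRST(S) = {d, e, h}
FIRST(C) = {λ, e, h}
FIRST(K) = {λ, d, e, h}
FOLLOW(S) = {$, d, e, h}
FOLLOW(C) = {$, d, e, h}
FOLLOW(K) = {$, d, e, h}
Cell M[C, e] receives both C ::= e K and C ::= λ — the grammar is not LL(1).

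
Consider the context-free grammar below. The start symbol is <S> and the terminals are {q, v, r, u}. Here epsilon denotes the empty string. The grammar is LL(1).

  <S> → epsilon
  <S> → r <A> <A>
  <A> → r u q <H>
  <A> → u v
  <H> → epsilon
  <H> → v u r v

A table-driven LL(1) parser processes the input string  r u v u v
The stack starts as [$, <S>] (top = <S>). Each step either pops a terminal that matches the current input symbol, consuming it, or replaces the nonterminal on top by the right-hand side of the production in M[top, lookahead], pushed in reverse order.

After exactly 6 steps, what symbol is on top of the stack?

u

step 1: stack=$ <S>  input=r u v u v $  — expand <S> → r <A> <A>
step 2: stack=$ <A> <A> r  input=r u v u v $  — match r
step 3: stack=$ <A> <A>  input=u v u v $  — expand <A> → u v
step 4: stack=$ <A> v u  input=u v u v $  — match u
step 5: stack=$ <A> v  input=v u v $  — match v
step 6: stack=$ <A>  input=u v $  — expand <A> → u v
Stack after step 6: $ v u (top = u).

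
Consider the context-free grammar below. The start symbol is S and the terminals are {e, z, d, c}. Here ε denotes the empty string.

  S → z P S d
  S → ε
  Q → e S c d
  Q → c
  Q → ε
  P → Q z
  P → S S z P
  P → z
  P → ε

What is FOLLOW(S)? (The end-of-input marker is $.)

FIRST(S): from S→z P S d we get {z}; from S→ε we get {ε}. So FIRST(S) = {ε, z}.
FIRST(Q): from Q→e S c d we get {e}; from Q→c we get {c}; from Q→ε we get {ε}. So FIRST(Q) = {ε, c, e}.
FIRST(P): from P→Q z we get {c, e, z}; from P→S S z P we get {z}; from P→z we get {z}; from P→ε we get {ε}. So FIRST(P) = {ε, c, e, z}.
FOLLOW(S) includes $ since S is the start symbol.
FOLLOW(S): in S→z P S d, S is followed by d with FIRST {d}; in Q→e S c d, S is followed by c d with FIRST {c}; in P→S S z P (occurrence 1), S is followed by S z P with FIRST {z}; in P→S S z P (occurrence 2), S is followed by z P with FIRST {z}. Thus FOLLOW(S) = {$, c, d, z}.
FOLLOW(Q): in P→Q z, Q is followed by z with FIRST {z}. Thus FOLLOW(Q) = {z}.
FOLLOW(P): in S→z P S d, P is followed by S d with FIRST {d, z}; in P→S S z P, the suffix after P is empty (adds nothing new). Thus FOLLOW(P) = {d, z}.

{$, c, d, z}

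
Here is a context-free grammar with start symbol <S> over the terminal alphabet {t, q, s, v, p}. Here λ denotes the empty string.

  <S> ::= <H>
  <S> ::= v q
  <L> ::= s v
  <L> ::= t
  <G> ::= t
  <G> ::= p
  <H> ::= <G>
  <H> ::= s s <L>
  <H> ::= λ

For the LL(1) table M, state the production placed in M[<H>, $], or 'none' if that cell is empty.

FIRST(<L>): from <L>::=s v we get {s}; from <L>::=t we get {t}. So FIRST(<L>) = {s, t}.
FIRST(<G>): from <G>::=t we get {t}; from <G>::=p we get {p}. So FIRST(<G>) = {p, t}.
FIRST(<H>): from <H>::=<G> we get {p, t}; from <H>::=s s <L> we get {s}; from <H>::=λ we get {λ}. So FIRST(<H>) = {λ, p, s, t}.
FIRST(<S>): from <S>::=<H> we get {λ, p, s, t}; from <S>::=v q we get {v}. So FIRST(<S>) = {λ, p, s, t, v}.
FOLLOW(<S>) includes $ since <S> is the start symbol.
FOLLOW(<S>): <S> appears on no right-hand side. Thus FOLLOW(<S>) = {$}.
FOLLOW(<H>): in <S>::=<H>, the suffix after <H> is empty, so FOLLOW(<H>) ⊇ FOLLOW(<S>) = {$}. Thus FOLLOW(<H>) = {$}.
For <H> ::= <G>: FIRST(<G>) = {p, t}, so it goes in M[<H>, t] for t ∈ {p, t}.
For <H> ::= s s <L>: FIRST(s s <L>) = {s}, so it goes in M[<H>, t] for t ∈ {s}.
For <H> ::= λ: FIRST(λ) = {λ}, so it goes in M[<H>, t] for t ∈ {}; since λ ∈ FIRST, also for every t ∈ FOLLOW(<H>) = {$}.

<H> ::= λ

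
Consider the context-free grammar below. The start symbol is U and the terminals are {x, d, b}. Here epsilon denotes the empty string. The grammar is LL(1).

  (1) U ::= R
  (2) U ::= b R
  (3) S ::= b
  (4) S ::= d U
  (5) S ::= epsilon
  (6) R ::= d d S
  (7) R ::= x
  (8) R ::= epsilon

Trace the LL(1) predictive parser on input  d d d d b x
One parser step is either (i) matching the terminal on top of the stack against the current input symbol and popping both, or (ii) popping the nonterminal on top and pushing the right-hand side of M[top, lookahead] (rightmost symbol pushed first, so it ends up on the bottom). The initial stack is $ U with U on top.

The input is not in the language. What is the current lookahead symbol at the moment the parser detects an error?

      Stack    Input          Action
   1  $ U      d d d d b x $  expand U ::= R
   2  $ R      d d d d b x $  expand R ::= d d S
   3  $ S d d  d d d d b x $  match d
   4  $ S d    d d d b x $    match d
   5  $ S      d d b x $      expand S ::= d U
   6  $ U d    d d b x $      match d
   7  $ U      d b x $        expand U ::= R
   8  $ R      d b x $        expand R ::= d d S
   9  $ S d d  d b x $        match d
  10  $ S d    b x $          error: top is terminal d but lookahead is b

b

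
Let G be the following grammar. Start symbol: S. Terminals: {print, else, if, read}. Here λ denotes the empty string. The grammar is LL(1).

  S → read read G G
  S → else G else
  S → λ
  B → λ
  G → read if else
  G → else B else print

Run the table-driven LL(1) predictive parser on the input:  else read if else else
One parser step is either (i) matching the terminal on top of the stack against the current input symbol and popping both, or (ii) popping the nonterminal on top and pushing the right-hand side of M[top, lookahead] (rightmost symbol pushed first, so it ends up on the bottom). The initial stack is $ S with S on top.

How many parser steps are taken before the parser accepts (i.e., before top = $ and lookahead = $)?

step 1: stack=$ S  input=else read if else else $  — expand S → else G else
step 2: stack=$ else G else  input=else read if else else $  — match else
step 3: stack=$ else G  input=read if else else $  — expand G → read if else
step 4: stack=$ else else if read  input=read if else else $  — match read
step 5: stack=$ else else if  input=if else else $  — match if
step 6: stack=$ else else  input=else else $  — match else
step 7: stack=$ else  input=else $  — match else
Accept reached after 7 steps.

7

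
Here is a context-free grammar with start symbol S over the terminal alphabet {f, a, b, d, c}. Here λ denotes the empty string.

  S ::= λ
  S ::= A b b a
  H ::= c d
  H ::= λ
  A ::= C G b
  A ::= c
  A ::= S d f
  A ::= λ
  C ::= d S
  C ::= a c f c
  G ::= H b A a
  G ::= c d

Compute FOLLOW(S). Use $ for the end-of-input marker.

FIRST(H): from H::=c d we get {c}; from H::=λ we get {λ}. So FIRST(H) = {λ, c}.
FIRST(C): from C::=d S we get {d}; from C::=a c f c we get {a}. So FIRST(C) = {a, d}.
FIRST(G): from G::=H b A a we get {b, c}; from G::=c d we get {c}. So FIRST(G) = {b, c}.
FIRST(S): from S::=λ we get {λ}; from S::=A b b a we get {a, b, c, d}. So FIRST(S) = {λ, a, b, c, d}.
FIRST(A): from A::=C G b we get {a, d}; from A::=c we get {c}; from A::=S d f we get {a, b, c, d}; from A::=λ we get {λ}. So FIRST(A) = {λ, a, b, c, d}.
FOLLOW(S) includes $ since S is the start symbol.
FOLLOW(H): in G::=H b A a, H is followed by b A a with FIRST {b}. Thus FOLLOW(H) = {b}.
FOLLOW(A): in S::=A b b a, A is followed by b b a with FIRST {b}; in G::=H b A a, A is followed by a with FIRST {a}. Thus FOLLOW(A) = {a, b}.
FOLLOW(C): in A::=C G b, C is followed by G b with FIRST {b, c}. Thus FOLLOW(C) = {b, c}.
FOLLOW(S): in A::=S d f, S is followed by d f with FIRST {d}; in C::=d S, the suffix after S is empty, so FOLLOW(S) ⊇ FOLLOW(C) = {b, c}. Thus FOLLOW(S) = {$, b, c, d}.
FOLLOW(G): in A::=C G b, G is followed by b with FIRST {b}. Thus FOLLOW(G) = {b}.

{$, b, c, d}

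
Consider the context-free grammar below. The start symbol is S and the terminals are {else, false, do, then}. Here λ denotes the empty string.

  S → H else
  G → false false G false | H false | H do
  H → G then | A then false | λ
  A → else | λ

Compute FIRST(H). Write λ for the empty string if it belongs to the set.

FIRST(A): from A→else we get {else}; from A→λ we get {λ}. So FIRST(A) = {λ, else}.
FIRST(S): from S→H else we get {do, else, false, then}. So FIRST(S) = {do, else, false, then}.
FIRST(G): from G→false false G false we get {false}; from G→H false we get {do, else, false, then}; from G→H do we get {do, else, false, then}. So FIRST(G) = {do, else, false, then}.
FIRST(H): from H→G then we get {do, else, false, then}; from H→A then false we get {else, then}; from H→λ we get {λ}. So FIRST(H) = {λ, do, else, false, then}.

{λ, do, else, false, then}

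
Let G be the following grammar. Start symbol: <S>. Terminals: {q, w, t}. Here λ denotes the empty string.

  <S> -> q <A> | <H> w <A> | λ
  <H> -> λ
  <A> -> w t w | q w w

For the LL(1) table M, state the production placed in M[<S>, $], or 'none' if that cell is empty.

FIRST(<H>) = {λ}
FIRST(<A>) = {q, w}
FIRST(<S>) = {λ, q, w}  (via <H> w <A>)
FOLLOW(<S>) includes $ since <S> is the start symbol.
FOLLOW(<S>): <S> appears on no right-hand side. Thus FOLLOW(<S>) = {$}.
For <S> -> q <A>: FIRST(q <A>) = {q}, so it goes in M[<S>, t] for t ∈ {q}.
For <S> -> <H> w <A>: FIRST(<H> w <A>) = {w}, so it goes in M[<S>, t] for t ∈ {w}.
For <S> -> λ: FIRST(λ) = {λ}, so it goes in M[<S>, t] for t ∈ {}; since λ ∈ FIRST, also for every t ∈ FOLLOW(<S>) = {$}.

<S> -> λ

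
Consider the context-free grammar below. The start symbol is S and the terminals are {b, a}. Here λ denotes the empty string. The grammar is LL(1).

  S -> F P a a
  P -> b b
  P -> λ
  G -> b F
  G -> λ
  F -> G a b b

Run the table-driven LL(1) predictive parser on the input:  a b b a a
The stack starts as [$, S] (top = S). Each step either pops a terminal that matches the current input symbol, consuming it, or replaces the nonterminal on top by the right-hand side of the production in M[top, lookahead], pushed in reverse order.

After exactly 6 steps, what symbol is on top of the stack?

step 1: stack=$ S  input=a b b a a $  — expand S -> F P a a
step 2: stack=$ a a P F  input=a b b a a $  — expand F -> G a b b
step 3: stack=$ a a P b b a G  input=a b b a a $  — expand G -> λ
step 4: stack=$ a a P b b a  input=a b b a a $  — match a
step 5: stack=$ a a P b b  input=b b a a $  — match b
step 6: stack=$ a a P b  input=b a a $  — match b
Stack after step 6: $ a a P (top = P).

P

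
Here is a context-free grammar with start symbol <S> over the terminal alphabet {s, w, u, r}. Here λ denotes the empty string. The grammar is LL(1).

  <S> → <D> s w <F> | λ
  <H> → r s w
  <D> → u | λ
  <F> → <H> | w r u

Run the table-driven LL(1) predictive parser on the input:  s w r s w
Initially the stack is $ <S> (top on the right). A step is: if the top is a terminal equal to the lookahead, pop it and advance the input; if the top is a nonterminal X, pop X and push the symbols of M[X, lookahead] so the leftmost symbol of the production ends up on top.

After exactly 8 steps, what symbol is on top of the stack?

     Stack          Input        Action
  1  $ <S>          s w r s w $  expand <S> → <D> s w <F>
  2  $ <F> w s <D>  s w r s w $  expand <D> → λ
  3  $ <F> w s      s w r s w $  match s
  4  $ <F> w        w r s w $    match w
  5  $ <F>          r s w $      expand <F> → <H>
  6  $ <H>          r s w $      expand <H> → r s w
  7  $ w s r        r s w $      match r
  8  $ w s          s w $        match s
Stack after step 8: $ w (top = w).

w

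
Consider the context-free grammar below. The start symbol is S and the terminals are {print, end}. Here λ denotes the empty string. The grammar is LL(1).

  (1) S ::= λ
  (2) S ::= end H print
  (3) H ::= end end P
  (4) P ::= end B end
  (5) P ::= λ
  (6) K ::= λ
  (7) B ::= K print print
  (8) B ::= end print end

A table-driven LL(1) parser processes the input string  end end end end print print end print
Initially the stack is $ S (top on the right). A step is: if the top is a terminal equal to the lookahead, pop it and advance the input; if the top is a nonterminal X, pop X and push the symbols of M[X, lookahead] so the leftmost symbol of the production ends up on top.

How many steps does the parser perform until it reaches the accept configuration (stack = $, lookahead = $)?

13

step 1: stack=$ S  input=end end end end print print end print $  — expand S ::= end H print
step 2: stack=$ print H end  input=end end end end print print end print $  — match end
step 3: stack=$ print H  input=end end end print print end print $  — expand H ::= end end P
step 4: stack=$ print P end end  input=end end end print print end print $  — match end
step 5: stack=$ print P end  input=end end print print end print $  — match end
step 6: stack=$ print P  input=end print print end print $  — expand P ::= end B end
step 7: stack=$ print end B end  input=end print print end print $  — match end
step 8: stack=$ print end B  input=print print end print $  — expand B ::= K print print
step 9: stack=$ print end print print K  input=print print end print $  — expand K ::= λ
step 10: stack=$ print end print print  input=print print end print $  — match print
step 11: stack=$ print end print  input=print end print $  — match print
step 12: stack=$ print end  input=end print $  — match end
step 13: stack=$ print  input=print $  — match print
Accept reached after 13 steps.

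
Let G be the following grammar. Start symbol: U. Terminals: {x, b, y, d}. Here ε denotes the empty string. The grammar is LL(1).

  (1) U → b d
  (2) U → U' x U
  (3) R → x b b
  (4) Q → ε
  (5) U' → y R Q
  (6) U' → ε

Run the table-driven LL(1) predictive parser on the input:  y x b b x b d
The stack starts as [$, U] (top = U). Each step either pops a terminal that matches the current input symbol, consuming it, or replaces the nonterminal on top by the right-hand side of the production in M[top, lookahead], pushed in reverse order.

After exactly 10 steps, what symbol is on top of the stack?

b

step 1: stack=$ U  input=y x b b x b d $  — expand U → U' x U
step 2: stack=$ U x U'  input=y x b b x b d $  — expand U' → y R Q
step 3: stack=$ U x Q R y  input=y x b b x b d $  — match y
step 4: stack=$ U x Q R  input=x b b x b d $  — expand R → x b b
step 5: stack=$ U x Q b b x  input=x b b x b d $  — match x
step 6: stack=$ U x Q b b  input=b b x b d $  — match b
step 7: stack=$ U x Q b  input=b x b d $  — match b
step 8: stack=$ U x Q  input=x b d $  — expand Q → ε
step 9: stack=$ U x  input=x b d $  — match x
step 10: stack=$ U  input=b d $  — expand U → b d
Stack after step 10: $ d b (top = b).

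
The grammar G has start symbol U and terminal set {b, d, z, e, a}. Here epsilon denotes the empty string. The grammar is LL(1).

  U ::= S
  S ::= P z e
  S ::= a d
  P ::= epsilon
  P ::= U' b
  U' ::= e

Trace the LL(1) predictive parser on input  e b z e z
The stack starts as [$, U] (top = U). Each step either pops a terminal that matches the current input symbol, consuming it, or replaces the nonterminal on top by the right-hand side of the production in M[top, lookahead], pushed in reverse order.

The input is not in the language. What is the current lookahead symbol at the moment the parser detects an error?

z

     Stack       Input        Action
  1  $ U         e b z e z $  expand U ::= S
  2  $ S         e b z e z $  expand S ::= P z e
  3  $ e z P     e b z e z $  expand P ::= U' b
  4  $ e z b U'  e b z e z $  expand U' ::= e
  5  $ e z b e   e b z e z $  match e
  6  $ e z b     b z e z $    match b
  7  $ e z       z e z $      match z
  8  $ e         e z $        match e
  9  $           z $          error: stack empty but input remains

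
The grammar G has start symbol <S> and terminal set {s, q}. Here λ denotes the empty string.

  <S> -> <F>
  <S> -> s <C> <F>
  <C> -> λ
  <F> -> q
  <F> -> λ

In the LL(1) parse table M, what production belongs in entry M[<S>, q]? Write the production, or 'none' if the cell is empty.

<S> -> <F>

FIRST(<C>) = {λ}
FIRST(<F>) = {λ, q}
FIRST(<S>) = {λ, q, s}  (via <F>)
FOLLOW(<S>) includes $ since <S> is the start symbol.
FOLLOW(<S>): <S> appears on no right-hand side. Thus FOLLOW(<S>) = {$}.
For <S> -> <F>: FIRST(<F>) = {λ, q}, so it goes in M[<S>, t] for t ∈ {q}; since λ ∈ FIRST, also for every t ∈ FOLLOW(<S>) = {$}.
For <S> -> s <C> <F>: FIRST(s <C> <F>) = {s}, so it goes in M[<S>, t] for t ∈ {s}.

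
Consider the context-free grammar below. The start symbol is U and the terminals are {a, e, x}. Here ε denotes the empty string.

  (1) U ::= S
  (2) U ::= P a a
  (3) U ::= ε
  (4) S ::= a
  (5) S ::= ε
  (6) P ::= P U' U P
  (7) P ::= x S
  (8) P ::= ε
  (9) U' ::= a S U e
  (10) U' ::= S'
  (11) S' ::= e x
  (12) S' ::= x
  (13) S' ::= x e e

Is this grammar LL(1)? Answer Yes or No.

No

FIRST(U) = {ε, a, e, x}
FIRST(S) = {ε, a}
FIRST(P) = {ε, a, e, x}
FIRST(U') = {a, e, x}
FIRST(S') = {e, x}
FOLLOW(U) = {$, a, e, x}
FOLLOW(S) = {$, a, e, x}
FOLLOW(P) = {a, e, x}
FOLLOW(U') = {a, e, x}
FOLLOW(S') = {a, e, x}
Cell M[P, a] receives both P ::= P U' U P and P ::= ε — the grammar is not LL(1).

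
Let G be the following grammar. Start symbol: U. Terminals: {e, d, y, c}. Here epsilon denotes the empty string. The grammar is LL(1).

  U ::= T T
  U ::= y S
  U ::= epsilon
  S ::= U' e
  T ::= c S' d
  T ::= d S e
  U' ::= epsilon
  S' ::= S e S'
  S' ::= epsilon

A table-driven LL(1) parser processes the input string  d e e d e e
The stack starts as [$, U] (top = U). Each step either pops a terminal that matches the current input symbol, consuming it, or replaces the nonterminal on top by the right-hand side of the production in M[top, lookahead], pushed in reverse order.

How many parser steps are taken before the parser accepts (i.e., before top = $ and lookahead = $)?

      Stack       Input          Action
   1  $ U         d e e d e e $  expand U ::= T T
   2  $ T T       d e e d e e $  expand T ::= d S e
   3  $ T e S d   d e e d e e $  match d
   4  $ T e S     e e d e e $    expand S ::= U' e
   5  $ T e e U'  e e d e e $    expand U' ::= epsilon
   6  $ T e e     e e d e e $    match e
   7  $ T e       e d e e $      match e
   8  $ T         d e e $        expand T ::= d S e
   9  $ e S d     d e e $        match d
  10  $ e S       e e $          expand S ::= U' e
  11  $ e e U'    e e $          expand U' ::= epsilon
  12  $ e e       e e $          match e
  13  $ e         e $            match e
Accept reached after 13 steps.

13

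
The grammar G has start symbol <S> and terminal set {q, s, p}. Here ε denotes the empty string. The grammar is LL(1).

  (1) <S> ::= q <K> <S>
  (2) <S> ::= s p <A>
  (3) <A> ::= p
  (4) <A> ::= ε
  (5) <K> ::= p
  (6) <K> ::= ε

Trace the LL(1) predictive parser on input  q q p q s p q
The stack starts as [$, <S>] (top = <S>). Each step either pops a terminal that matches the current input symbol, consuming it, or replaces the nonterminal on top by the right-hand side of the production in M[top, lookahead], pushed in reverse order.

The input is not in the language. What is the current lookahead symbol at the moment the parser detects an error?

step 1: stack=$ <S>  input=q q p q s p q $  — expand <S> ::= q <K> <S>
step 2: stack=$ <S> <K> q  input=q q p q s p q $  — match q
step 3: stack=$ <S> <K>  input=q p q s p q $  — expand <K> ::= ε
step 4: stack=$ <S>  input=q p q s p q $  — expand <S> ::= q <K> <S>
step 5: stack=$ <S> <K> q  input=q p q s p q $  — match q
step 6: stack=$ <S> <K>  input=p q s p q $  — expand <K> ::= p
step 7: stack=$ <S> p  input=p q s p q $  — match p
step 8: stack=$ <S>  input=q s p q $  — expand <S> ::= q <K> <S>
step 9: stack=$ <S> <K> q  input=q s p q $  — match q
step 10: stack=$ <S> <K>  input=s p q $  — expand <K> ::= ε
step 11: stack=$ <S>  input=s p q $  — expand <S> ::= s p <A>
step 12: stack=$ <A> p s  input=s p q $  — match s
step 13: stack=$ <A> p  input=p q $  — match p
step 14: stack=$ <A>  input=q $  — error: M[<A>, q] is empty

q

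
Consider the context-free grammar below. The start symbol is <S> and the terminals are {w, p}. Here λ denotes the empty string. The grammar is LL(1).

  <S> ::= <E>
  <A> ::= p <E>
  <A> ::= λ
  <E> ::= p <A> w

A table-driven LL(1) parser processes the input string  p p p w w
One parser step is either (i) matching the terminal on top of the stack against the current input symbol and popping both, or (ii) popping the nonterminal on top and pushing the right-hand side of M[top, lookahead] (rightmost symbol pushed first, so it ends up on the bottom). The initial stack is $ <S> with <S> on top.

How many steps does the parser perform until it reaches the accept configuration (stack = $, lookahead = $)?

10

      Stack        Input        Action
   1  $ <S>        p p p w w $  expand <S> ::= <E>
   2  $ <E>        p p p w w $  expand <E> ::= p <A> w
   3  $ w <A> p    p p p w w $  match p
   4  $ w <A>      p p w w $    expand <A> ::= p <E>
   5  $ w <E> p    p p w w $    match p
   6  $ w <E>      p w w $      expand <E> ::= p <A> w
   7  $ w w <A> p  p w w $      match p
   8  $ w w <A>    w w $        expand <A> ::= λ
   9  $ w w        w w $        match w
  10  $ w          w $          match w
Accept reached after 10 steps.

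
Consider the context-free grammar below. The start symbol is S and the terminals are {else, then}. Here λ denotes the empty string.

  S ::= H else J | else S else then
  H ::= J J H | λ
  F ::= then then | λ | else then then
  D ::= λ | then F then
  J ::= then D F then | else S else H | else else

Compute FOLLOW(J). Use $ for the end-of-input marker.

FIRST(F) = {λ, else, then}
FIRST(D) = {λ, then}
FIRST(J) = {else, then}
FIRST(H) = {λ, else, then}  (via J J H)
FIRST(S) = {else, then}  (via H else J)
FOLLOW(S) includes $ since S is the start symbol.
FOLLOW(S): in S::=else S else then, S is followed by else then with FIRST {else}; in J::=else S else H, S is followed by else H with FIRST {else}. Thus FOLLOW(S) = {$, else}.
FOLLOW(F): in D::=then F then, F is followed by then with FIRST {then}; in J::=then D F then, F is followed by then with FIRST {then}. Thus FOLLOW(F) = {then}.
FOLLOW(D): in J::=then D F then, D is followed by F then with FIRST {else, then}. Thus FOLLOW(D) = {else, then}.
FOLLOW(H): in S::=H else J, H is followed by else J with FIRST {else}; in H::=J J H, the suffix after H is empty (adds nothing new); in J::=else S else H, the suffix after H is empty, so FOLLOW(H) ⊇ FOLLOW(J) = {$, else, then}. Thus FOLLOW(H) = {$, else, then}.
FOLLOW(J): in S::=H else J, the suffix after J is empty, so FOLLOW(J) ⊇ FOLLOW(S) = {$, else}; in H::=J J H (occurrence 1), J is followed by J H with FIRST {else, then}; in H::=J J H (occurrence 2), J is followed by H with FIRST {λ, else, then}; in H::=J J H (occurrence 2), the suffix after J is nullable, so FOLLOW(J) ⊇ FOLLOW(H) = {$, else, then}. Thus FOLLOW(J) = {$, else, then}.

{$, else, then}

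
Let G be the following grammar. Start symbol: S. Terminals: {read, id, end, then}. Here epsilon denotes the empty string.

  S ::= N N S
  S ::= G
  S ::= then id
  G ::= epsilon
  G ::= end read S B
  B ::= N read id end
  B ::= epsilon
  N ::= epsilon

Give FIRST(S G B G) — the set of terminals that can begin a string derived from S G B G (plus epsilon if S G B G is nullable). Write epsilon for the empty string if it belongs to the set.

{epsilon, end, read, then}

FIRST(G): from G::=epsilon we get {epsilon}; from G::=end read S B we get {end}. So FIRST(G) = {epsilon, end}.
FIRST(N): from N::=epsilon we get {epsilon}. So FIRST(N) = {epsilon}.
FIRST(S): from S::=N N S we get {epsilon, end, then}; from S::=G we get {epsilon, end}; from S::=then id we get {then}. So FIRST(S) = {epsilon, end, then}.
FIRST(B): from B::=N read id end we get {read}; from B::=epsilon we get {epsilon}. So FIRST(B) = {epsilon, read}.
FIRST(S G B G): take FIRST of each symbol in turn, carrying on past any symbol whose FIRST contains epsilon; result {epsilon, end, read, then}.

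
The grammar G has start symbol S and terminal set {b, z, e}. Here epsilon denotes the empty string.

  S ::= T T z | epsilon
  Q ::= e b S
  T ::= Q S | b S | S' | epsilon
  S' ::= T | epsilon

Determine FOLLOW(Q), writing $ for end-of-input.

FIRST(Q): from Q::=e b S we get {e}. So FIRST(Q) = {e}.
FIRST(S): from S::=T T z we get {b, e, z}; from S::=epsilon we get {epsilon}. So FIRST(S) = {epsilon, b, e, z}.
FIRST(T): from T::=Q S we get {e}; from T::=b S we get {b}; from T::=S' we get {epsilon, b, e}; from T::=epsilon we get {epsilon}. So FIRST(T) = {epsilon, b, e}.
FIRST(S'): from S'::=T we get {epsilon, b, e}; from S'::=epsilon we get {epsilon}. So FIRST(S') = {epsilon, b, e}.
FOLLOW(S) includes $ since S is the start symbol.
FOLLOW(S): in Q::=e b S, the suffix after S is empty, so FOLLOW(S) ⊇ FOLLOW(Q) = {b, e, z}; in T::=Q S, the suffix after S is empty, so FOLLOW(S) ⊇ FOLLOW(T) = {b, e, z}; in T::=b S, the suffix after S is empty, so FOLLOW(S) ⊇ FOLLOW(T) = {b, e, z}. Thus FOLLOW(S) = {$, b, e, z}.
FOLLOW(Q): in T::=Q S, Q is followed by S with FIRST {epsilon, b, e, z}; in T::=Q S, the suffix after Q is nullable, so FOLLOW(Q) ⊇ FOLLOW(T) = {b, e, z}. Thus FOLLOW(Q) = {b, e, z}.
FOLLOW(T): in S::=T T z (occurrence 1), T is followed by T z with FIRST {b, e, z}; in S::=T T z (occurrence 2), T is followed by z with FIRST {z}; in S'::=T, the suffix after T is empty, so FOLLOW(T) ⊇ FOLLOW(S') = {b, e, z}. Thus FOLLOW(T) = {b, e, z}.
FOLLOW(S'): in T::=S', the suffix after S' is empty, so FOLLOW(S') ⊇ FOLLOW(T) = {b, e, z}. Thus FOLLOW(S') = {b, e, z}.

{b, e, z}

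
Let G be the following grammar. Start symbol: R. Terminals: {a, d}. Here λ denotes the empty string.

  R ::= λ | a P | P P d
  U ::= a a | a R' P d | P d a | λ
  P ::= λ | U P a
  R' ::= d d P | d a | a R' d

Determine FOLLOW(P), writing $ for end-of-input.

{$, a, d}

FIRST(R') = {a, d}
FIRST(R) = {λ, a, d}  (via P P d)
FIRST(U) = {λ, a, d}  (via P d a)
FIRST(P) = {λ, a, d}  (via U P a)
FOLLOW(R) includes $ since R is the start symbol.
FOLLOW(R): R appears on no right-hand side. Thus FOLLOW(R) = {$}.
FOLLOW(U): in P::=U P a, U is followed by P a with FIRST {a, d}. Thus FOLLOW(U) = {a, d}.
FOLLOW(R'): in U::=a R' P d, R' is followed by P d with FIRST {a, d}; in R'::=a R' d, R' is followed by d with FIRST {d}. Thus FOLLOW(R') = {a, d}.
FOLLOW(P): in R::=a P, the suffix after P is empty, so FOLLOW(P) ⊇ FOLLOW(R) = {$}; in R::=P P d (occurrence 1), P is followed by P d with FIRST {a, d}; in R::=P P d (occurrence 2), P is followed by d with FIRST {d}; in U::=a R' P d, P is followed by d with FIRST {d}; in U::=P d a, P is followed by d a with FIRST {d}; in P::=U P a, P is followed by a with FIRST {a}; in R'::=d d P, the suffix after P is empty, so FOLLOW(P) ⊇ FOLLOW(R') = {a, d}. Thus FOLLOW(P) = {$, a, d}.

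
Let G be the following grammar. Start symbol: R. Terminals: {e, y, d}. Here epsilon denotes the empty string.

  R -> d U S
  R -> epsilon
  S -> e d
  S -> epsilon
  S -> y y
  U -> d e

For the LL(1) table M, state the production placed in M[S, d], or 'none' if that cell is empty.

none

FIRST(R): from R->d U S we get {d}; from R->epsilon we get {epsilon}. So FIRST(R) = {epsilon, d}.
FIRST(S): from S->e d we get {e}; from S->epsilon we get {epsilon}; from S->y y we get {y}. So FIRST(S) = {epsilon, e, y}.
FIRST(U): from U->d e we get {d}. So FIRST(U) = {d}.
FOLLOW(R) includes $ since R is the start symbol.
FOLLOW(R): R appears on no right-hand side. Thus FOLLOW(R) = {$}.
FOLLOW(S): in R->d U S, the suffix after S is empty, so FOLLOW(S) ⊇ FOLLOW(R) = {$}. Thus FOLLOW(S) = {$}.
For S -> e d: FIRST(e d) = {e}, so it goes in M[S, t] for t ∈ {e}.
For S -> epsilon: FIRST(epsilon) = {epsilon}, so it goes in M[S, t] for t ∈ {}; since epsilon ∈ FIRST, also for every t ∈ FOLLOW(S) = {$}.
For S -> y y: FIRST(y y) = {y}, so it goes in M[S, t] for t ∈ {y}.
None of these place a production in M[S, d].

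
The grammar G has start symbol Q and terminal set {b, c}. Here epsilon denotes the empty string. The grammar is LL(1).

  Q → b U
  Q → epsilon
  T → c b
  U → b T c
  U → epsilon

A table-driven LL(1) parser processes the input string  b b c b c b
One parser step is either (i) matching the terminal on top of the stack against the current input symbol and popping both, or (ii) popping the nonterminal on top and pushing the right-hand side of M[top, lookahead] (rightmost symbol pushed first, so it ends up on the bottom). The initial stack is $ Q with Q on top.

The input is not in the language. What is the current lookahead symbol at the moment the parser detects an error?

b

step 1: stack=$ Q  input=b b c b c b $  — expand Q → b U
step 2: stack=$ U b  input=b b c b c b $  — match b
step 3: stack=$ U  input=b c b c b $  — expand U → b T c
step 4: stack=$ c T b  input=b c b c b $  — match b
step 5: stack=$ c T  input=c b c b $  — expand T → c b
step 6: stack=$ c b c  input=c b c b $  — match c
step 7: stack=$ c b  input=b c b $  — match b
step 8: stack=$ c  input=c b $  — match c
step 9: stack=$  input=b $  — error: stack empty but input remains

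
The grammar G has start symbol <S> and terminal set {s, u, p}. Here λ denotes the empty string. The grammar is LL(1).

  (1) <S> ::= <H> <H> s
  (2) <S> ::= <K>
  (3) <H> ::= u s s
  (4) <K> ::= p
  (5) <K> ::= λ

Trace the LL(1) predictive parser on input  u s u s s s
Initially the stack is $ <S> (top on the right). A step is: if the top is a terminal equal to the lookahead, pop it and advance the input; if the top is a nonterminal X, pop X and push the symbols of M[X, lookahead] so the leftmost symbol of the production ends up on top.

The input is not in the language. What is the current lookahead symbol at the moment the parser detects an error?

u

step 1: stack=$ <S>  input=u s u s s s $  — expand <S> ::= <H> <H> s
step 2: stack=$ s <H> <H>  input=u s u s s s $  — expand <H> ::= u s s
step 3: stack=$ s <H> s s u  input=u s u s s s $  — match u
step 4: stack=$ s <H> s s  input=s u s s s $  — match s
step 5: stack=$ s <H> s  input=u s s s $  — error: top is terminal s but lookahead is u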